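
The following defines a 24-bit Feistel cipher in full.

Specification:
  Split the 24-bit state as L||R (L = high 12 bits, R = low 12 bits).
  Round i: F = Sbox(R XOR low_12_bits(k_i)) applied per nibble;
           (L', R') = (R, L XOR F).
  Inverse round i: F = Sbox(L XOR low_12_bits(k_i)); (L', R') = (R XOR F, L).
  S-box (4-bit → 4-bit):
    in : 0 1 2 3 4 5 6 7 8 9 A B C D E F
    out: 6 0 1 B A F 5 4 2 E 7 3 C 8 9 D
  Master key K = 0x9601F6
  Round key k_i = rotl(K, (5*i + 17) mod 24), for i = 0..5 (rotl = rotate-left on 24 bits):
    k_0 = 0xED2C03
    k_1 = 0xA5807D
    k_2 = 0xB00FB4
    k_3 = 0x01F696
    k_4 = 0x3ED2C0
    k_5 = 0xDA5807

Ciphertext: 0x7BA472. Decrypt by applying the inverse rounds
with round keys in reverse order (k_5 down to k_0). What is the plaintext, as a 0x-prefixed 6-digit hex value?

0x1D7E4B

s_0 = ciphertext = 0x7BA472
s_1 = InvRound(s_0, k_5) = 0x94A7BA
s_2 = InvRound(s_1, k_4) = 0x49D94A
s_3 = InvRound(s_2, k_3) = 0x82949D
s_4 = InvRound(s_3, k_2) = 0x075829
s_5 = InvRound(s_4, k_1) = 0xE4B075
s_6 = InvRound(s_5, k_0) = 0x1D7E4B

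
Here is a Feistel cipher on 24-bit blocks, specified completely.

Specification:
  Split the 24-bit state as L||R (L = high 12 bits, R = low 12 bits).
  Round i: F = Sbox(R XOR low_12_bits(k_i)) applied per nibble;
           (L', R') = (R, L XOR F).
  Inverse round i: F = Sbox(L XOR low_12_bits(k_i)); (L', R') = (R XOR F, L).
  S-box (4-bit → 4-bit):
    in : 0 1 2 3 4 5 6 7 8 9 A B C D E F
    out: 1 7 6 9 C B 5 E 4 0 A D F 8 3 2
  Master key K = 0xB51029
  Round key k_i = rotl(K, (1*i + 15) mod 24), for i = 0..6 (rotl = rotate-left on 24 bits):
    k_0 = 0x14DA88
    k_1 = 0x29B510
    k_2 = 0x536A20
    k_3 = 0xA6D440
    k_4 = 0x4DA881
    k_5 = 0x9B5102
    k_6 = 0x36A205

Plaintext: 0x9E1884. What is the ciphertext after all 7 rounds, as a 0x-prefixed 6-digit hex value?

s_0 = plaintext = 0x9E1884
s_1 = Round(s_0, k_0) = 0x884FFE
s_2 = Round(s_1, k_1) = 0xFFE2B7
s_3 = Round(s_2, k_2) = 0x2B7BF0
s_4 = Round(s_3, k_3) = 0xBF0066
s_5 = Round(s_4, k_4) = 0x066FCE
s_6 = Round(s_5, k_5) = 0xFCE399
s_7 = Round(s_6, k_6) = 0x3998C1

0x3998C1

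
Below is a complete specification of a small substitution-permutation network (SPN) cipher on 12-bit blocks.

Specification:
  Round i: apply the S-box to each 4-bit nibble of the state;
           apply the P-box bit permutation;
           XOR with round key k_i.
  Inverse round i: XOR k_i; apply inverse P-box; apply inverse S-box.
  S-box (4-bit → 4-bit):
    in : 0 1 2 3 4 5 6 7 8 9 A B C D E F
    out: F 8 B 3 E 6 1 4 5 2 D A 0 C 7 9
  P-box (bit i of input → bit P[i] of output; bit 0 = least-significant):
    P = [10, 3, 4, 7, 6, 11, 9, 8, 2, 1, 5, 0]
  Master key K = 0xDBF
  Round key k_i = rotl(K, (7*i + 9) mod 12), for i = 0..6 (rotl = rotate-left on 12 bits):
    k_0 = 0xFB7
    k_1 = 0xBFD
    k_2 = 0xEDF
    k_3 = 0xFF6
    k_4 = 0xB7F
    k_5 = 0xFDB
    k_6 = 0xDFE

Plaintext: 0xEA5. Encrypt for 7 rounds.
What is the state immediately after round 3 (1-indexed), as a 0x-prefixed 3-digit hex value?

0xF84

s_0 = plaintext = 0xEA5
s_1 = Round(s_0, k_0) = 0xCC9
s_2 = Round(s_1, k_1) = 0xBF5
s_3 = Round(s_2, k_2) = 0xF84
s_4 = Round(s_3, k_3) = 0xD2B
s_5 = Round(s_4, k_4) = 0x296
s_6 = Round(s_5, k_5) = 0x3DC
s_7 = Round(s_6, k_6) = 0xEF8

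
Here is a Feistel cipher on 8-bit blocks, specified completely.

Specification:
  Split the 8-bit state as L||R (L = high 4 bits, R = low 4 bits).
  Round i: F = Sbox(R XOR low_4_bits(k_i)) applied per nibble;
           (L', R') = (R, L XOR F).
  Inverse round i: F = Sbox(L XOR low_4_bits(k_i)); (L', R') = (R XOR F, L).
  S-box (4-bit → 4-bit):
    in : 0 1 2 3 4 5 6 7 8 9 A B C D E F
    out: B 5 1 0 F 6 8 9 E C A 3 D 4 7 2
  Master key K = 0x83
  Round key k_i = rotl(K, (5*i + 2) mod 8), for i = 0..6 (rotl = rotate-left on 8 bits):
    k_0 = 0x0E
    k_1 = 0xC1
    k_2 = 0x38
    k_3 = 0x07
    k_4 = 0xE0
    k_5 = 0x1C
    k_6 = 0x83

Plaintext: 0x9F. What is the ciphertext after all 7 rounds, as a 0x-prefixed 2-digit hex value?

s_0 = plaintext = 0x9F
s_1 = Round(s_0, k_0) = 0xFC
s_2 = Round(s_1, k_1) = 0xCB
s_3 = Round(s_2, k_2) = 0xBC
s_4 = Round(s_3, k_3) = 0xC8
s_5 = Round(s_4, k_4) = 0x82
s_6 = Round(s_5, k_5) = 0x2F
s_7 = Round(s_6, k_6) = 0xFF

0xFF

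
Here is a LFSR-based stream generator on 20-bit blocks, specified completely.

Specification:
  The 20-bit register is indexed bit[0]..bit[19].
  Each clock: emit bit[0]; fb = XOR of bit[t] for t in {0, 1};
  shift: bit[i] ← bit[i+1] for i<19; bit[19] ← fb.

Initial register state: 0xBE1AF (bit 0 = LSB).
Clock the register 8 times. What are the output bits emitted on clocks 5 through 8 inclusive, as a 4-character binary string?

0101

reg_0 = 0xBE1AF
clock 1: out=1, reg = 0x5F0D7
clock 2: out=1, reg = 0x2F86B
clock 3: out=1, reg = 0x17C35
clock 4: out=1, reg = 0x8BE1A
clock 5: out=0, reg = 0xC5F0D
clock 6: out=1, reg = 0xE2F86
clock 7: out=0, reg = 0xF17C3
clock 8: out=1, reg = 0x78BE1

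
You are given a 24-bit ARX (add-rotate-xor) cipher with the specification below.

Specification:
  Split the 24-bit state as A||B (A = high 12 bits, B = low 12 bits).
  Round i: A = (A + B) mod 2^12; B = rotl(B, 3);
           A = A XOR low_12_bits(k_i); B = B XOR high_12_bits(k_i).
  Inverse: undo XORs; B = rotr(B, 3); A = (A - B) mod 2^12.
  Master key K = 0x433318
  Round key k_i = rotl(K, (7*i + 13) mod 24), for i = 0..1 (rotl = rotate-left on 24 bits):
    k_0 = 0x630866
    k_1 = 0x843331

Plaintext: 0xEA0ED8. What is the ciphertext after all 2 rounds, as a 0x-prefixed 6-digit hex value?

0x524FFB

s_0 = plaintext = 0xEA0ED8
s_1 = Round(s_0, k_0) = 0x51E0F7
s_2 = Round(s_1, k_1) = 0x524FFB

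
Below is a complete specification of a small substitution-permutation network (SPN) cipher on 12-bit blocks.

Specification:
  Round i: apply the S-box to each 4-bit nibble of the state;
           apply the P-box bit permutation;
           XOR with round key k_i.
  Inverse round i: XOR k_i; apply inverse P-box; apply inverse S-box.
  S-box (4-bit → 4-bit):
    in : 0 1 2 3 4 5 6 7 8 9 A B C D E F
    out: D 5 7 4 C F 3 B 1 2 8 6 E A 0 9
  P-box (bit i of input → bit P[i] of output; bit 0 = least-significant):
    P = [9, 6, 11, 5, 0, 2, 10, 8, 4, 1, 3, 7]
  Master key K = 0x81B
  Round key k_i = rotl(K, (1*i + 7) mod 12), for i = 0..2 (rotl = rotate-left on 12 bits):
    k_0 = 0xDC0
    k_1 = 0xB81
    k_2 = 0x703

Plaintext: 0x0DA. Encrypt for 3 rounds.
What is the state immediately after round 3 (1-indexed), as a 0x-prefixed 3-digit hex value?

0x71C

s_0 = plaintext = 0x0DA
s_1 = Round(s_0, k_0) = 0xC7C
s_2 = Round(s_1, k_1) = 0x26E
s_3 = Round(s_2, k_2) = 0x71C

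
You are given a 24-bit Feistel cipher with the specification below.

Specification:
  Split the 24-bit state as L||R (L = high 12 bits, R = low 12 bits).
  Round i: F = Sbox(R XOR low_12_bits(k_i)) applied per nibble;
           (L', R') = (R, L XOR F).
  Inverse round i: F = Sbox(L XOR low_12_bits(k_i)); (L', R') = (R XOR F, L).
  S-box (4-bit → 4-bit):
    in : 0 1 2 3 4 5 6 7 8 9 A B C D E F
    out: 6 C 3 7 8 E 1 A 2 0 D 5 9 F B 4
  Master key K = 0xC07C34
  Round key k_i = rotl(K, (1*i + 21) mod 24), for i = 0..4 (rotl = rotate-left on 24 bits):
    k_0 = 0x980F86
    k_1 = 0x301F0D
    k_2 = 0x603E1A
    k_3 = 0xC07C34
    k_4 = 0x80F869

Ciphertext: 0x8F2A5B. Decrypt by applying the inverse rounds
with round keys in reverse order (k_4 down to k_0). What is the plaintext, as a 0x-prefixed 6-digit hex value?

s_0 = ciphertext = 0x8F2A5B
s_1 = InvRound(s_0, k_4) = 0xC5E8F2
s_2 = InvRound(s_1, k_3) = 0xEEFC5E
s_3 = InvRound(s_2, k_2) = 0xA10EEF
s_4 = InvRound(s_3, k_1) = 0x020A10
s_5 = InvRound(s_4, k_0) = 0xEC1020

0xEC1020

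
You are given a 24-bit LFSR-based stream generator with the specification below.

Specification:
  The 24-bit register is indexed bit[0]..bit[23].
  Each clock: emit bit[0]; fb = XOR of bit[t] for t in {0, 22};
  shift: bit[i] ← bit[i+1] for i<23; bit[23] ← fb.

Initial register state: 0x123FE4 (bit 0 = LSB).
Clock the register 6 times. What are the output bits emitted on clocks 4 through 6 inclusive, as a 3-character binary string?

reg_0 = 0x123FE4
clock 1: out=0, reg = 0x091FF2
clock 2: out=0, reg = 0x048FF9
clock 3: out=1, reg = 0x8247FC
clock 4: out=0, reg = 0x4123FE
clock 5: out=0, reg = 0xA091FF
clock 6: out=1, reg = 0xD048FF

001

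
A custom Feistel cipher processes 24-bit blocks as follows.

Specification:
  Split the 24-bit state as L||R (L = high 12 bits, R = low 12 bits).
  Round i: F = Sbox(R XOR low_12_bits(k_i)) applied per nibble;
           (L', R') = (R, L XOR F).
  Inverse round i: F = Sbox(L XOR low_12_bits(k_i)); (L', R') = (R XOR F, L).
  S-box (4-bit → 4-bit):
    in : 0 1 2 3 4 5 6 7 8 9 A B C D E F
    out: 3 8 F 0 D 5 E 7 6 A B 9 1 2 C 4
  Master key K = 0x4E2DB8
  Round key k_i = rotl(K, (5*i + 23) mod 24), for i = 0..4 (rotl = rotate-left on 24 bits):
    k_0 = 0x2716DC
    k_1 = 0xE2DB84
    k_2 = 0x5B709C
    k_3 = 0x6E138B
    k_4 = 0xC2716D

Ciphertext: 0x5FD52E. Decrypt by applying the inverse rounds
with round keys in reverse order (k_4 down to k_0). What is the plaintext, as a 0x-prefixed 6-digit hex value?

0xC0B391

s_0 = ciphertext = 0x5FD52E
s_1 = InvRound(s_0, k_4) = 0x88D5FD
s_2 = InvRound(s_1, k_3) = 0xCC388D
s_3 = InvRound(s_2, k_2) = 0x9D9CC3
s_4 = InvRound(s_3, k_1) = 0x3919D9
s_5 = InvRound(s_4, k_0) = 0xC0B391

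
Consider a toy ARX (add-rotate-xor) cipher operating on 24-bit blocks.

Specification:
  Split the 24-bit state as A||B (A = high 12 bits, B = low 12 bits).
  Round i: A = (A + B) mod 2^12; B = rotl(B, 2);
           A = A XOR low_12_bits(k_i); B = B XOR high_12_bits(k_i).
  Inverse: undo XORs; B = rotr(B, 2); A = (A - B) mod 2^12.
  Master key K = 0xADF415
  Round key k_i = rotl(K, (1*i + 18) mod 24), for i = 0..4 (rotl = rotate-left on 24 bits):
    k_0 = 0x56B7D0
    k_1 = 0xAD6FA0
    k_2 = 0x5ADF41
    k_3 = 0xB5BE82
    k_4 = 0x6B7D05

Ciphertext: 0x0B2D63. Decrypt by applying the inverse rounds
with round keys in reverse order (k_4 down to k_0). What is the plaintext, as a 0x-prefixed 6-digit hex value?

0x522A48

s_0 = ciphertext = 0x0B2D63
s_1 = InvRound(s_0, k_4) = 0xAC22F5
s_2 = InvRound(s_1, k_3) = 0x9D5A6B
s_3 = InvRound(s_2, k_2) = 0xAA3BF1
s_4 = InvRound(s_3, k_1) = 0x8BAC49
s_5 = InvRound(s_4, k_0) = 0x522A48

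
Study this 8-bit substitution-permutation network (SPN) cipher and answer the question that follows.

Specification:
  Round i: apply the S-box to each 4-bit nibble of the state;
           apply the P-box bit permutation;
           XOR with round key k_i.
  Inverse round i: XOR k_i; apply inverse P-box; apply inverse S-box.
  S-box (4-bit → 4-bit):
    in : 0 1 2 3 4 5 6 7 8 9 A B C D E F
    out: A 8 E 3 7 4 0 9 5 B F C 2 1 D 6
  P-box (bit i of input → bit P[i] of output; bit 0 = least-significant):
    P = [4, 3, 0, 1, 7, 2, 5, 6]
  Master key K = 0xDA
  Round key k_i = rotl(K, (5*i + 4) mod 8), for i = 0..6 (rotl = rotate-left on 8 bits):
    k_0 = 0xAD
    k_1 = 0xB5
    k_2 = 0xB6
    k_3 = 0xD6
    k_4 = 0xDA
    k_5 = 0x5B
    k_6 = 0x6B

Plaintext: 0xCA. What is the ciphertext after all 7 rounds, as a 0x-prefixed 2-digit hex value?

s_0 = plaintext = 0xCA
s_1 = Round(s_0, k_0) = 0xB2
s_2 = Round(s_1, k_1) = 0xDE
s_3 = Round(s_2, k_2) = 0x25
s_4 = Round(s_3, k_3) = 0xB3
s_5 = Round(s_4, k_4) = 0xA2
s_6 = Round(s_5, k_5) = 0xB4
s_7 = Round(s_6, k_6) = 0x12

0x12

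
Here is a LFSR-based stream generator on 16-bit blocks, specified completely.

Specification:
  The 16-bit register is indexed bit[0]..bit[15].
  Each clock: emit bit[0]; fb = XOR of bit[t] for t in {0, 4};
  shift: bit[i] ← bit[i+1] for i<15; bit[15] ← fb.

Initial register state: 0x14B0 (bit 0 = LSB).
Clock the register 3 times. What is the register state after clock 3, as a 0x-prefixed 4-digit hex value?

0x6296

reg_0 = 0x14B0
clock 1: out=0, reg = 0x8A58
clock 2: out=0, reg = 0xC52C
clock 3: out=0, reg = 0x6296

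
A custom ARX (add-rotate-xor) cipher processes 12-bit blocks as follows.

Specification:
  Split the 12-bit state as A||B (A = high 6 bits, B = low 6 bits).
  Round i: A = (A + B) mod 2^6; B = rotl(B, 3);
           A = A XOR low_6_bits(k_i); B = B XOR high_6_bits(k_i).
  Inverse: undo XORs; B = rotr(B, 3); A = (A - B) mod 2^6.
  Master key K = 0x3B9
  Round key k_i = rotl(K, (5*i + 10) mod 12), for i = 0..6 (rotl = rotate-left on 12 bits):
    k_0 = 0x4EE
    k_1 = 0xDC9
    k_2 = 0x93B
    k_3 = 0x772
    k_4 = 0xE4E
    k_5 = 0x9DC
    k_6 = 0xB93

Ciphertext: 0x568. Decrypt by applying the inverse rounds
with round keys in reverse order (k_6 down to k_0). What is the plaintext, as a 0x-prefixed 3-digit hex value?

0xDCC

s_0 = ciphertext = 0x568
s_1 = InvRound(s_0, k_6) = 0x5B0
s_2 = InvRound(s_1, k_5) = 0x43A
s_3 = InvRound(s_2, k_4) = 0x198
s_4 = InvRound(s_3, k_3) = 0x328
s_5 = InvRound(s_4, k_2) = 0x5A1
s_6 = InvRound(s_5, k_1) = 0xB72
s_7 = InvRound(s_6, k_0) = 0xDCC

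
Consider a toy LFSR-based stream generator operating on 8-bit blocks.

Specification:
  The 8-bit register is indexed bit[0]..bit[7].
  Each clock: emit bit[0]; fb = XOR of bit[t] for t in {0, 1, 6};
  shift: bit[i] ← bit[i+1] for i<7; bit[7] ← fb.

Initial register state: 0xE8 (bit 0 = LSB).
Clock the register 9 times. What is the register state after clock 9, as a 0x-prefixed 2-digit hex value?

0xA9

reg_0 = 0xE8
clock 1: out=0, reg = 0xF4
clock 2: out=0, reg = 0xFA
clock 3: out=0, reg = 0x7D
clock 4: out=1, reg = 0x3E
clock 5: out=0, reg = 0x9F
clock 6: out=1, reg = 0x4F
clock 7: out=1, reg = 0xA7
clock 8: out=1, reg = 0x53
clock 9: out=1, reg = 0xA9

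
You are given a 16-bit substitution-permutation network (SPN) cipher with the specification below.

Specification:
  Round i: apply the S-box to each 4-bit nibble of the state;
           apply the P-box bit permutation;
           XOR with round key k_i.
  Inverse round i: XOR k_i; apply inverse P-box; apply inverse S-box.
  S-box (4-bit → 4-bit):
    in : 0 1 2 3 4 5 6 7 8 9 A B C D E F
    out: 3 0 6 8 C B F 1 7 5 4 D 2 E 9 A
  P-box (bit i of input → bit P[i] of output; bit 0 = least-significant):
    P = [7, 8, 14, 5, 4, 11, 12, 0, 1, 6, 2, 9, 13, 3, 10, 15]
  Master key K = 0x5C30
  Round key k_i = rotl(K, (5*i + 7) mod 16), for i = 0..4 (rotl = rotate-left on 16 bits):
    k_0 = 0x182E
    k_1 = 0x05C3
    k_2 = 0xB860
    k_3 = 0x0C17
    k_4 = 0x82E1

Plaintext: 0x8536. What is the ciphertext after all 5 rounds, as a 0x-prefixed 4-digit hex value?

0x2B7C

s_0 = plaintext = 0x8536
s_1 = Round(s_0, k_0) = 0x7FC5
s_2 = Round(s_1, k_1) = 0x2E23
s_3 = Round(s_2, k_2) = 0xA64A
s_4 = Round(s_3, k_3) = 0x5A50
s_5 = Round(s_4, k_4) = 0x2B7C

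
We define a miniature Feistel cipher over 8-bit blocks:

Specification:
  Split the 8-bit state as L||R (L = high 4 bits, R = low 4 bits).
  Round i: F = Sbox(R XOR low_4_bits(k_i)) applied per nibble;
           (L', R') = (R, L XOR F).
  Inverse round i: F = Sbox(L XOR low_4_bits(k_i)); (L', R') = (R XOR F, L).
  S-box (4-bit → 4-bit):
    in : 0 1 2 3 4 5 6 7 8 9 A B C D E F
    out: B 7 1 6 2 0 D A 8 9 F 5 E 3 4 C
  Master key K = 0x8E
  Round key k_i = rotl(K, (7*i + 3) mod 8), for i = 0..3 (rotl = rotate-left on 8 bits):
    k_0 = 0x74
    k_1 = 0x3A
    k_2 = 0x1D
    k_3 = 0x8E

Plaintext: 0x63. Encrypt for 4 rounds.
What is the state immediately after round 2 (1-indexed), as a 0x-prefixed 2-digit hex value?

0xCE

s_0 = plaintext = 0x63
s_1 = Round(s_0, k_0) = 0x3C
s_2 = Round(s_1, k_1) = 0xCE
s_3 = Round(s_2, k_2) = 0xEA
s_4 = Round(s_3, k_3) = 0xAC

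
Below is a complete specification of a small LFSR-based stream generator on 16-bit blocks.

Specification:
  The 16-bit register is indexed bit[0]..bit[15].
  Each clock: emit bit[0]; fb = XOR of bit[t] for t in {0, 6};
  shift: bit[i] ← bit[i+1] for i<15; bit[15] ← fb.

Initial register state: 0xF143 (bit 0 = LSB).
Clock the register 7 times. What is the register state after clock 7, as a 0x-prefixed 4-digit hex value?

reg_0 = 0xF143
clock 1: out=1, reg = 0x78A1
clock 2: out=1, reg = 0xBC50
clock 3: out=0, reg = 0xDE28
clock 4: out=0, reg = 0x6F14
clock 5: out=0, reg = 0x378A
clock 6: out=0, reg = 0x1BC5
clock 7: out=1, reg = 0x0DE2

0x0DE2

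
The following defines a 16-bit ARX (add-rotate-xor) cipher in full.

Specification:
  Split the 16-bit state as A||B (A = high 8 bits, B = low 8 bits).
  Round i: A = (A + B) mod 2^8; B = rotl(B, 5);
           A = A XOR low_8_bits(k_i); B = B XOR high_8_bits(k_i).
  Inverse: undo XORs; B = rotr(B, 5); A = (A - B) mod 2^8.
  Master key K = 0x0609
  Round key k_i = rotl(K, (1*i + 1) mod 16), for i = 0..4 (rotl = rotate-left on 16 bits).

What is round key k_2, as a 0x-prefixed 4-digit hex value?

K = 0x0609
k_0 = rotl(K, (1*0+1) mod 16) = rotl(K, 1) = 0x0C12
k_1 = rotl(K, (1*1+1) mod 16) = rotl(K, 2) = 0x1824
k_2 = rotl(K, (1*2+1) mod 16) = rotl(K, 3) = 0x3048

0x3048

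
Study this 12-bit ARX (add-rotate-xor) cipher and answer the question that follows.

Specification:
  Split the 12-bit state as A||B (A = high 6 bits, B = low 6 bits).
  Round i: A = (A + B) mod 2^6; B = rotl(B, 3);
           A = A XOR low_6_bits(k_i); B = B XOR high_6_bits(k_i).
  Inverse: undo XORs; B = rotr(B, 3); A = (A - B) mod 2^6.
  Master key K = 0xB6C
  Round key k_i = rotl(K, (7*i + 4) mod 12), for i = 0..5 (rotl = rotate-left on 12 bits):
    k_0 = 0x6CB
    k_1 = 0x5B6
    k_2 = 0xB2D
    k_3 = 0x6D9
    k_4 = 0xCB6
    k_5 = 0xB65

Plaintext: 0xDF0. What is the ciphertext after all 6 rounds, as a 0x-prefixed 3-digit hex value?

s_0 = plaintext = 0xDF0
s_1 = Round(s_0, k_0) = 0xB1D
s_2 = Round(s_1, k_1) = 0xFFD
s_3 = Round(s_2, k_2) = 0x443
s_4 = Round(s_3, k_3) = 0x343
s_5 = Round(s_4, k_4) = 0x9AA
s_6 = Round(s_5, k_5) = 0xD78

0xD78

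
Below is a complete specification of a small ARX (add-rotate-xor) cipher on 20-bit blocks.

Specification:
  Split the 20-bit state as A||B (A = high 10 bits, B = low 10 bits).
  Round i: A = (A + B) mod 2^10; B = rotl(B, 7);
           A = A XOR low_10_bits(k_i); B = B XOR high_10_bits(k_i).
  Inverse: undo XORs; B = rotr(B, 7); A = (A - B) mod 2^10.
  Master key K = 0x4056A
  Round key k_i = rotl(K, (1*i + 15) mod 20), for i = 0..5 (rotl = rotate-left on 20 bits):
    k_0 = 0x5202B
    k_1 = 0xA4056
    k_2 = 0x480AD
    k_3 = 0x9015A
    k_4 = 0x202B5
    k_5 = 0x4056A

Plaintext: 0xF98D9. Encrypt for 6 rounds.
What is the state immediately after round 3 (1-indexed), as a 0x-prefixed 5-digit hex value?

0x7D845

s_0 = plaintext = 0xF98D9
s_1 = Round(s_0, k_0) = 0x251D3
s_2 = Round(s_1, k_1) = 0x8C72A
s_3 = Round(s_2, k_2) = 0x7D845
s_4 = Round(s_3, k_3) = 0xD84C8
s_5 = Round(s_4, k_4) = 0xA7099
s_6 = Round(s_5, k_5) = 0x97D92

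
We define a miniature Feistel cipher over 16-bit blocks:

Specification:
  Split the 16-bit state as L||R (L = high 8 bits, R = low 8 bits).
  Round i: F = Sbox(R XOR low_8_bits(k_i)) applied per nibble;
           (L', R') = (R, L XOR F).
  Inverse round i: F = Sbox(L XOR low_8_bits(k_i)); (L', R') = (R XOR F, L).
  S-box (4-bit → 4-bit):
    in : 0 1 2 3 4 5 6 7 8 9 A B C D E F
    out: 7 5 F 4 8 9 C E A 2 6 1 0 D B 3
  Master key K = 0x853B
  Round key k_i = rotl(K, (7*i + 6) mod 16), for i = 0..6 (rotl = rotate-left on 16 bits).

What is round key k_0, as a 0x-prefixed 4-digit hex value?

K = 0x853B
k_0 = rotl(K, (7*0+6) mod 16) = rotl(K, 6) = 0x4EE1

0x4EE1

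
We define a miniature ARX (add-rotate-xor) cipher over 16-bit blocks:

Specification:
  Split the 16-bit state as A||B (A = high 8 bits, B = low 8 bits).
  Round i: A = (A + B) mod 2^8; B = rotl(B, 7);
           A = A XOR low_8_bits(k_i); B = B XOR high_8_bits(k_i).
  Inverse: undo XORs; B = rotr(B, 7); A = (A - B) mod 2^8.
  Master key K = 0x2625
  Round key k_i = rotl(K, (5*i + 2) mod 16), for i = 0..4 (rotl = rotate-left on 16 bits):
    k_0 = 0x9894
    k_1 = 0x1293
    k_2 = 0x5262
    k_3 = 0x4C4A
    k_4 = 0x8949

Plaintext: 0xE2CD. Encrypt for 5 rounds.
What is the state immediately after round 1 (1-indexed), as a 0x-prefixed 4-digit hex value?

s_0 = plaintext = 0xE2CD
s_1 = Round(s_0, k_0) = 0x3B7E
s_2 = Round(s_1, k_1) = 0x2A2D
s_3 = Round(s_2, k_2) = 0x35C4
s_4 = Round(s_3, k_3) = 0xB32E
s_5 = Round(s_4, k_4) = 0xA89E

0x3B7E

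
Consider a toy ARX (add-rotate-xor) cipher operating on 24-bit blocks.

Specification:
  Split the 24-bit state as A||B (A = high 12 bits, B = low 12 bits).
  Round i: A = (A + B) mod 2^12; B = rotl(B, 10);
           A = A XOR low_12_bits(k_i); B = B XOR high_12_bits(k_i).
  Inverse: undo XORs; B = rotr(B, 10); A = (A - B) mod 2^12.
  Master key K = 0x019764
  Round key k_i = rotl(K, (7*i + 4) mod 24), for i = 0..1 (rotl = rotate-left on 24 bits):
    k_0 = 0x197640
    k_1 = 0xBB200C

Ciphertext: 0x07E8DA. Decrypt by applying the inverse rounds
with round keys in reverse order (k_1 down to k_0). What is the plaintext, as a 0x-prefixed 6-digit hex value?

0x3B30DF

s_0 = ciphertext = 0x07E8DA
s_1 = InvRound(s_0, k_1) = 0x2D2DA0
s_2 = InvRound(s_1, k_0) = 0x3B30DF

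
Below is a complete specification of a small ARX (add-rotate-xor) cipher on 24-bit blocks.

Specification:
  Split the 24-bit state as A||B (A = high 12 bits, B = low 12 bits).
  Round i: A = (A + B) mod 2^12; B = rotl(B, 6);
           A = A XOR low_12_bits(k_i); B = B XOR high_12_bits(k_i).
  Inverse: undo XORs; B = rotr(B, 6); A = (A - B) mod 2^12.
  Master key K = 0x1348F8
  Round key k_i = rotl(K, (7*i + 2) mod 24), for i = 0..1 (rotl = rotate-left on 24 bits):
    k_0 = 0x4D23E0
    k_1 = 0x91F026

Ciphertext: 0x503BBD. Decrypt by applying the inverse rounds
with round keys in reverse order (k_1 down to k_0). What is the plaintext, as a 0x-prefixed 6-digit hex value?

s_0 = ciphertext = 0x503BBD
s_1 = InvRound(s_0, k_1) = 0xC9B88A
s_2 = InvRound(s_1, k_0) = 0x94A631

0x94A631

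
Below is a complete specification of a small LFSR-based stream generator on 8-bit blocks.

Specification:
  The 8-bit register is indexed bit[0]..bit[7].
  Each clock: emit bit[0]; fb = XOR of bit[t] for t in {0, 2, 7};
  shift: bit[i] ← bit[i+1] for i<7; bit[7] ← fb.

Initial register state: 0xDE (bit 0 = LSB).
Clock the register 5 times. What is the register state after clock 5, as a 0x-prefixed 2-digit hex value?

reg_0 = 0xDE
clock 1: out=0, reg = 0x6F
clock 2: out=1, reg = 0x37
clock 3: out=1, reg = 0x1B
clock 4: out=1, reg = 0x8D
clock 5: out=1, reg = 0xC6

0xC6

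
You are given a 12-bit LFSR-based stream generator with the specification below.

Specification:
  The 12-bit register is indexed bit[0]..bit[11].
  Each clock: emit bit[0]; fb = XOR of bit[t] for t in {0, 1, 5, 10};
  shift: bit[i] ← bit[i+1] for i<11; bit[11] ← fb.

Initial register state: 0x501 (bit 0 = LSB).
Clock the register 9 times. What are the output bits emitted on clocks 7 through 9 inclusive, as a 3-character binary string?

reg_0 = 0x501
clock 1: out=1, reg = 0x280
clock 2: out=0, reg = 0x140
clock 3: out=0, reg = 0x0A0
clock 4: out=0, reg = 0x850
clock 5: out=0, reg = 0x428
clock 6: out=0, reg = 0x214
clock 7: out=0, reg = 0x10A
clock 8: out=0, reg = 0x885
clock 9: out=1, reg = 0xC42

001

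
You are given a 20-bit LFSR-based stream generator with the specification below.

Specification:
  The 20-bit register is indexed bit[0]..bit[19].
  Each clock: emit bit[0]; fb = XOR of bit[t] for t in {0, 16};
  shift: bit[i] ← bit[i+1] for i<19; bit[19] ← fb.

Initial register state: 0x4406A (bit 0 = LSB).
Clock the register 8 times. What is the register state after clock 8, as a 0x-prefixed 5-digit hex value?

0x8E440

reg_0 = 0x4406A
clock 1: out=0, reg = 0x22035
clock 2: out=1, reg = 0x9101A
clock 3: out=0, reg = 0xC880D
clock 4: out=1, reg = 0xE4406
clock 5: out=0, reg = 0x72203
clock 6: out=1, reg = 0x39101
clock 7: out=1, reg = 0x1C880
clock 8: out=0, reg = 0x8E440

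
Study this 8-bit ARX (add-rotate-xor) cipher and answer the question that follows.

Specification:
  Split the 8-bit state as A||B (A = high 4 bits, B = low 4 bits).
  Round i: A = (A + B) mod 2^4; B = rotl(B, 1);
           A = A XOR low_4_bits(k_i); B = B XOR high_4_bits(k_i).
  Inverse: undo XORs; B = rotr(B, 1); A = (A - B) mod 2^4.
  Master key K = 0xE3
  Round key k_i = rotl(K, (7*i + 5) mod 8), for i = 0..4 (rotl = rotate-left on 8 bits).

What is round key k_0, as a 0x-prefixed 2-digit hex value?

0x7C

K = 0xE3
k_0 = rotl(K, (7*0+5) mod 8) = rotl(K, 5) = 0x7C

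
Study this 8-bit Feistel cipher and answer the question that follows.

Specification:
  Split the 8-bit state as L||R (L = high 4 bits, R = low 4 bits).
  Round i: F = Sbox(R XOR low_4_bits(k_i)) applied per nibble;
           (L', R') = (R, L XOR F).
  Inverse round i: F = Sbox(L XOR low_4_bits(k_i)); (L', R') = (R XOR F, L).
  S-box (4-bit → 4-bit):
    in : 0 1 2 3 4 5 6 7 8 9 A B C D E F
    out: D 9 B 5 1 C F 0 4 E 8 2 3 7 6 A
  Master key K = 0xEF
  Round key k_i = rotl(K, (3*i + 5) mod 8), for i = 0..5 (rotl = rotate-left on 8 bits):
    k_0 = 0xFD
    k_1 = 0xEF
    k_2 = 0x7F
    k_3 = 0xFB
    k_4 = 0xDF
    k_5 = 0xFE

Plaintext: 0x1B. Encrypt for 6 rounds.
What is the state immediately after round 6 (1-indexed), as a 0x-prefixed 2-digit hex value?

s_0 = plaintext = 0x1B
s_1 = Round(s_0, k_0) = 0xBE
s_2 = Round(s_1, k_1) = 0xE2
s_3 = Round(s_2, k_2) = 0x29
s_4 = Round(s_3, k_3) = 0x99
s_5 = Round(s_4, k_4) = 0x96
s_6 = Round(s_5, k_5) = 0x6D

0x6D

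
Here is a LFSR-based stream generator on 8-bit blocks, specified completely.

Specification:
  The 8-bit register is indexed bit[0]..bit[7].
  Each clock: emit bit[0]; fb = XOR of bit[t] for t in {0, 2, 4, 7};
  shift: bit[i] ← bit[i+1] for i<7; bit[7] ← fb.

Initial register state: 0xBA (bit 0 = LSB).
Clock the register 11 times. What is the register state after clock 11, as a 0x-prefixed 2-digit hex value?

0x4D

reg_0 = 0xBA
clock 1: out=0, reg = 0x5D
clock 2: out=1, reg = 0xAE
clock 3: out=0, reg = 0x57
clock 4: out=1, reg = 0xAB
clock 5: out=1, reg = 0x55
clock 6: out=1, reg = 0xAA
clock 7: out=0, reg = 0xD5
clock 8: out=1, reg = 0x6A
clock 9: out=0, reg = 0x35
clock 10: out=1, reg = 0x9A
clock 11: out=0, reg = 0x4D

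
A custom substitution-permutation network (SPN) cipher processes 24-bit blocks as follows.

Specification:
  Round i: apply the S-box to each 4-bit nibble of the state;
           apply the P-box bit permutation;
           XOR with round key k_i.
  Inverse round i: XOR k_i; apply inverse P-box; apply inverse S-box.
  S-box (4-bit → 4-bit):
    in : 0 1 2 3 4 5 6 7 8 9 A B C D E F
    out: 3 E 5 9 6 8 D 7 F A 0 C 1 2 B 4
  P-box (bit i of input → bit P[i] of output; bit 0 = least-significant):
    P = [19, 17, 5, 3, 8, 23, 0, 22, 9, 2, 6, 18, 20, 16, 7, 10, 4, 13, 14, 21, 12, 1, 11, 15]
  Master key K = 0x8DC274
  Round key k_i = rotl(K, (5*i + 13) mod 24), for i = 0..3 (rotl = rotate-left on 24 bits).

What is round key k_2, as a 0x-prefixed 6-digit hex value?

0x46E13A

K = 0x8DC274
k_0 = rotl(K, (5*0+13) mod 24) = rotl(K, 13) = 0x4E91B8
k_1 = rotl(K, (5*1+13) mod 24) = rotl(K, 18) = 0xD23709
k_2 = rotl(K, (5*2+13) mod 24) = rotl(K, 23) = 0x46E13A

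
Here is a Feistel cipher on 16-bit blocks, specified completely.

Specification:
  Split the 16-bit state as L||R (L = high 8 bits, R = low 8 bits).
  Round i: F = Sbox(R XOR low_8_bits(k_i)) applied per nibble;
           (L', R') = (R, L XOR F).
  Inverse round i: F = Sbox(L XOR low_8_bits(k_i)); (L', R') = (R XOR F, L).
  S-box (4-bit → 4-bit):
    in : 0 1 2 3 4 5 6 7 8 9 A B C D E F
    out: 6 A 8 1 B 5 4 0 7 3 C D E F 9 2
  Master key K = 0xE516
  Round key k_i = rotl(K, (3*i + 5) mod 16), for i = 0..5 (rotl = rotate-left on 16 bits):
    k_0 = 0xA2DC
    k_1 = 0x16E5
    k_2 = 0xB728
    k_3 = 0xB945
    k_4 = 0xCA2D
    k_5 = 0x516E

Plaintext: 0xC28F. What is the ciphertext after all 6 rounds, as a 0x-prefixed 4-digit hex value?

0x367C

s_0 = plaintext = 0xC28F
s_1 = Round(s_0, k_0) = 0x8F93
s_2 = Round(s_1, k_1) = 0x938B
s_3 = Round(s_2, k_2) = 0x8B52
s_4 = Round(s_3, k_3) = 0x522B
s_5 = Round(s_4, k_4) = 0x2B36
s_6 = Round(s_5, k_5) = 0x367C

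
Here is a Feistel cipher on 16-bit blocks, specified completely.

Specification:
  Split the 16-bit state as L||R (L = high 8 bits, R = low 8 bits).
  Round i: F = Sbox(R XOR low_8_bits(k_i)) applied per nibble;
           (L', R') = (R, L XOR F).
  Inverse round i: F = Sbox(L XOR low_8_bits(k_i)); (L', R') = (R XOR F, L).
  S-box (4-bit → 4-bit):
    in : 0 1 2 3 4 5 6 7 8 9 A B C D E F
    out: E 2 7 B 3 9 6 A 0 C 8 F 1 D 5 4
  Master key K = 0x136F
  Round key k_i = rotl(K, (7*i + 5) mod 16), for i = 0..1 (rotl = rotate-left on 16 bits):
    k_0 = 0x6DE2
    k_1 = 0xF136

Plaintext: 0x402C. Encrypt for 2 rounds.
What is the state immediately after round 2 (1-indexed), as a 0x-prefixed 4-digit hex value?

0x5547

s_0 = plaintext = 0x402C
s_1 = Round(s_0, k_0) = 0x2C55
s_2 = Round(s_1, k_1) = 0x5547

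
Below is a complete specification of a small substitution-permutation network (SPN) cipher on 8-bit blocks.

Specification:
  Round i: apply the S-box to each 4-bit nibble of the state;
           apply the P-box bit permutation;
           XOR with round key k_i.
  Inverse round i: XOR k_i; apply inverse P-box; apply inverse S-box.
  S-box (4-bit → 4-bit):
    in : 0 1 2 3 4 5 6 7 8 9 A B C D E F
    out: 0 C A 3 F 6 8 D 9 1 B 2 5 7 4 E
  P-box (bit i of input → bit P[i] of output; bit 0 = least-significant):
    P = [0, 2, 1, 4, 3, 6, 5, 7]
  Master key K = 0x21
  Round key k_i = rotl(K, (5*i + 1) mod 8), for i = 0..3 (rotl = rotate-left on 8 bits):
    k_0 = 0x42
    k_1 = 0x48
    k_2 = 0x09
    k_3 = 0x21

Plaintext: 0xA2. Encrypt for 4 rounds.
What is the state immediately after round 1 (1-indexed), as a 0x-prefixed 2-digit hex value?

s_0 = plaintext = 0xA2
s_1 = Round(s_0, k_0) = 0x9E
s_2 = Round(s_1, k_1) = 0x42
s_3 = Round(s_2, k_2) = 0xF5
s_4 = Round(s_3, k_3) = 0xC7

0x9E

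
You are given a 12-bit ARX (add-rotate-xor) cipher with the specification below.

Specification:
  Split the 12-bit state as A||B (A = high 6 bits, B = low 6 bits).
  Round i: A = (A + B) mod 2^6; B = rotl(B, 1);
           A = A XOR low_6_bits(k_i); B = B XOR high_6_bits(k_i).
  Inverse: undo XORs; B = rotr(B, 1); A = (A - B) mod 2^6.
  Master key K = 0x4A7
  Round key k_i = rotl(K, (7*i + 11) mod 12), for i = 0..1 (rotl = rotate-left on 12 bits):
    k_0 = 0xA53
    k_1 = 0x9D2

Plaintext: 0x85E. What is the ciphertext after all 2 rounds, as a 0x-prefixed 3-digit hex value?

s_0 = plaintext = 0x85E
s_1 = Round(s_0, k_0) = 0xB15
s_2 = Round(s_1, k_1) = 0x4CD

0x4CD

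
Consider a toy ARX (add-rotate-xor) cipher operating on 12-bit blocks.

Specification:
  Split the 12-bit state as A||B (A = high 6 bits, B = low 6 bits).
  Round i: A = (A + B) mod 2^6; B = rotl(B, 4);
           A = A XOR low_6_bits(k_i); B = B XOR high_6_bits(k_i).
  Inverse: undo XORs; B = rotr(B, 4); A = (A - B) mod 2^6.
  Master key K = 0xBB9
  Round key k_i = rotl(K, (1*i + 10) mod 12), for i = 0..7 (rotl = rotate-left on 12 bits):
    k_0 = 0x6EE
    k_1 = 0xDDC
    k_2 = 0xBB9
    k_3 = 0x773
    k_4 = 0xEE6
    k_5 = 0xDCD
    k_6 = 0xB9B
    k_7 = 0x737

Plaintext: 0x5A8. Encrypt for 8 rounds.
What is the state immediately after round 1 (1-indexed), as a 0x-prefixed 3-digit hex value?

s_0 = plaintext = 0x5A8
s_1 = Round(s_0, k_0) = 0x411
s_2 = Round(s_1, k_1) = 0xF63
s_3 = Round(s_2, k_2) = 0x656
s_4 = Round(s_3, k_3) = 0x738
s_5 = Round(s_4, k_4) = 0xCB5
s_6 = Round(s_5, k_5) = 0xAAA
s_7 = Round(s_6, k_6) = 0x3C4
s_8 = Round(s_7, k_7) = 0x91D

0x411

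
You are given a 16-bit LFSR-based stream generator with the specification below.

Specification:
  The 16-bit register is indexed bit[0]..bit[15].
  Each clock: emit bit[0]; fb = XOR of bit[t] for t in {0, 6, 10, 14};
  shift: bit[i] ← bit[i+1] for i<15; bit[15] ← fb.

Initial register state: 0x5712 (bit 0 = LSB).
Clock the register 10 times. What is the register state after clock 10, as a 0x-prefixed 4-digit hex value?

reg_0 = 0x5712
clock 1: out=0, reg = 0x2B89
clock 2: out=1, reg = 0x95C4
clock 3: out=0, reg = 0x4AE2
clock 4: out=0, reg = 0x2571
clock 5: out=1, reg = 0x92B8
clock 6: out=0, reg = 0x495C
clock 7: out=0, reg = 0x24AE
clock 8: out=0, reg = 0x9257
clock 9: out=1, reg = 0x492B
clock 10: out=1, reg = 0x2495

0x2495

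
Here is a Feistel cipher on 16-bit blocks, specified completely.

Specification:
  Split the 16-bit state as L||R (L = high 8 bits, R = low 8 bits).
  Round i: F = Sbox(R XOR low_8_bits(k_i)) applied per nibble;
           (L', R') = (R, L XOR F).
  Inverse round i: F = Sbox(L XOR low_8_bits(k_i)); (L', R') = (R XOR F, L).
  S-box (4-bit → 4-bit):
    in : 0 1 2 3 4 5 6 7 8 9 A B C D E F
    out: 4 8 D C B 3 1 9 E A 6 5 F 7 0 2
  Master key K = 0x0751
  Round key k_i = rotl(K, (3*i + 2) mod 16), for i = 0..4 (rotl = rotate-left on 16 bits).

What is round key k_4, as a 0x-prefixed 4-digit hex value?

0x41D4

K = 0x0751
k_0 = rotl(K, (3*0+2) mod 16) = rotl(K, 2) = 0x1D44
k_1 = rotl(K, (3*1+2) mod 16) = rotl(K, 5) = 0xEA20
k_2 = rotl(K, (3*2+2) mod 16) = rotl(K, 8) = 0x5107
k_3 = rotl(K, (3*3+2) mod 16) = rotl(K, 11) = 0x883A
k_4 = rotl(K, (3*4+2) mod 16) = rotl(K, 14) = 0x41D4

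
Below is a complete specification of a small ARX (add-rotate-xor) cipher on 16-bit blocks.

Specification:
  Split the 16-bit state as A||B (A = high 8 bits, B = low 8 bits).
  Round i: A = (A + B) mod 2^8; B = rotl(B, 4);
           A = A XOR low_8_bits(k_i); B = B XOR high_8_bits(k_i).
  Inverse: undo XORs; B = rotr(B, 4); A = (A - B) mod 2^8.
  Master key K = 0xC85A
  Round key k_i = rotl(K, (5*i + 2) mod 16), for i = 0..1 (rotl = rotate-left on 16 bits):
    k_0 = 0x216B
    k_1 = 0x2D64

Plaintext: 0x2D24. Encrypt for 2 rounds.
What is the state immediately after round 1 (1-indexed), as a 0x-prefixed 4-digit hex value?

s_0 = plaintext = 0x2D24
s_1 = Round(s_0, k_0) = 0x3A63
s_2 = Round(s_1, k_1) = 0xF91B

0x3A63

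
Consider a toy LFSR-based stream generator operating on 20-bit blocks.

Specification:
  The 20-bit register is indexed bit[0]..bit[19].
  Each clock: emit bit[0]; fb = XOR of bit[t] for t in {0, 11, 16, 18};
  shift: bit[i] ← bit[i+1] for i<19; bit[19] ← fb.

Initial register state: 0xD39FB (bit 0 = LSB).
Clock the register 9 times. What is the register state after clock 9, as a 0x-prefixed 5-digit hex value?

reg_0 = 0xD39FB
clock 1: out=1, reg = 0x69CFD
clock 2: out=1, reg = 0xB4E7E
clock 3: out=0, reg = 0x5A73F
clock 4: out=1, reg = 0xAD39F
clock 5: out=1, reg = 0xD69CF
clock 6: out=1, reg = 0x6B4E7
clock 7: out=1, reg = 0x35A73
clock 8: out=1, reg = 0x9AD39
clock 9: out=1, reg = 0xCD69C

0xCD69C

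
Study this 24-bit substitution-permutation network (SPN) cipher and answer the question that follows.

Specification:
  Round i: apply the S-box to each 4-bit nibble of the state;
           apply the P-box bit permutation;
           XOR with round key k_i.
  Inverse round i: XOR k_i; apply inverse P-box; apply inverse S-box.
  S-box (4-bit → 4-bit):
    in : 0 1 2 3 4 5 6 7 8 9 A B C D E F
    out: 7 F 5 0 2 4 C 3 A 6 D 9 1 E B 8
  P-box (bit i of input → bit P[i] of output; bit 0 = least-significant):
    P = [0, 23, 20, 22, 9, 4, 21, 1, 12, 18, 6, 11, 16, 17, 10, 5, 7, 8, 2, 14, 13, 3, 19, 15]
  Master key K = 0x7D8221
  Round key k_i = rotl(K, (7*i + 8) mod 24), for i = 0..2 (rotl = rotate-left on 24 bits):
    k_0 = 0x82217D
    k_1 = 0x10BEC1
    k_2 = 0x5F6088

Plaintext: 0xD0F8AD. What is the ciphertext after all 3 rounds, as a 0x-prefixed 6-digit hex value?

s_0 = plaintext = 0xD0F8AD
s_1 = Round(s_0, k_0) = 0x7EAAD3
s_2 = Round(s_1, k_1) = 0x31C33B
s_3 = Round(s_2, k_2) = 0x1E210D

0x1E210D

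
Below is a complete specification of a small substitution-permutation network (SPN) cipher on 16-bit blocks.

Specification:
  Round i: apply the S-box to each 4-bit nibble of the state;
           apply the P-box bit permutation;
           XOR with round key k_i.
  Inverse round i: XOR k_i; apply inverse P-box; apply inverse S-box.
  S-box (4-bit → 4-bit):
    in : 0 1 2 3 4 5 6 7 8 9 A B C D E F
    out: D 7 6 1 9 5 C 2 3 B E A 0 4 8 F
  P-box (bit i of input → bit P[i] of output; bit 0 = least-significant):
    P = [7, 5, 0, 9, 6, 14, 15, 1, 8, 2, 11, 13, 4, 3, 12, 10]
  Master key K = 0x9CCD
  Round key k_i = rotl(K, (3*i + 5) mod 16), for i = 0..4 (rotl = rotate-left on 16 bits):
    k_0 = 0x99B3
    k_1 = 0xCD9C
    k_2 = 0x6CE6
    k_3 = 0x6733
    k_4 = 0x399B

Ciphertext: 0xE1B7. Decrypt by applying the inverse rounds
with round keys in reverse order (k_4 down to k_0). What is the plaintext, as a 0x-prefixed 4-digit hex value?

s_0 = ciphertext = 0xE1B7
s_1 = InvRound(s_0, k_4) = 0x2227
s_2 = InvRound(s_1, k_3) = 0x487C
s_3 = InvRound(s_2, k_2) = 0x9EE3
s_4 = InvRound(s_3, k_1) = 0x189A
s_5 = InvRound(s_4, k_0) = 0x73D2

0x73D2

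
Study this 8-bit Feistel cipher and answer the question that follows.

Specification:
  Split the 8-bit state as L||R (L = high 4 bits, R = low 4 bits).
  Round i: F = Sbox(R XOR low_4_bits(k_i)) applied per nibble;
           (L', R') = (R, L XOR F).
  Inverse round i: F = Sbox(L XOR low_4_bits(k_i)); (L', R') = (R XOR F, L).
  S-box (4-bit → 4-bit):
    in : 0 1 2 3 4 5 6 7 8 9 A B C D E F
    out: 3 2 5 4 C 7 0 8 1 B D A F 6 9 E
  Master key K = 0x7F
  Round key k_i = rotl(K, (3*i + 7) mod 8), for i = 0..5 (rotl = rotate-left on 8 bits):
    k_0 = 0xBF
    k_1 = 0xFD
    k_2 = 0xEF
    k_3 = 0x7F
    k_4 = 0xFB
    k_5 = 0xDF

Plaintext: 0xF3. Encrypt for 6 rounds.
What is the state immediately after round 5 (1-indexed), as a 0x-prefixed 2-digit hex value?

s_0 = plaintext = 0xF3
s_1 = Round(s_0, k_0) = 0x30
s_2 = Round(s_1, k_1) = 0x05
s_3 = Round(s_2, k_2) = 0x5D
s_4 = Round(s_3, k_3) = 0xD0
s_5 = Round(s_4, k_4) = 0x07
s_6 = Round(s_5, k_5) = 0x71

0x07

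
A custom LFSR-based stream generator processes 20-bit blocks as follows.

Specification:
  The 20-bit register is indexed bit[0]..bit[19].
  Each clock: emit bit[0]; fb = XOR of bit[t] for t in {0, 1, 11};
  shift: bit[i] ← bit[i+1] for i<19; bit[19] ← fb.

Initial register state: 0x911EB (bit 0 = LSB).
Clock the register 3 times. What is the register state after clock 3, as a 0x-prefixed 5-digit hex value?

reg_0 = 0x911EB
clock 1: out=1, reg = 0x488F5
clock 2: out=1, reg = 0x2447A
clock 3: out=0, reg = 0x9223D

0x9223D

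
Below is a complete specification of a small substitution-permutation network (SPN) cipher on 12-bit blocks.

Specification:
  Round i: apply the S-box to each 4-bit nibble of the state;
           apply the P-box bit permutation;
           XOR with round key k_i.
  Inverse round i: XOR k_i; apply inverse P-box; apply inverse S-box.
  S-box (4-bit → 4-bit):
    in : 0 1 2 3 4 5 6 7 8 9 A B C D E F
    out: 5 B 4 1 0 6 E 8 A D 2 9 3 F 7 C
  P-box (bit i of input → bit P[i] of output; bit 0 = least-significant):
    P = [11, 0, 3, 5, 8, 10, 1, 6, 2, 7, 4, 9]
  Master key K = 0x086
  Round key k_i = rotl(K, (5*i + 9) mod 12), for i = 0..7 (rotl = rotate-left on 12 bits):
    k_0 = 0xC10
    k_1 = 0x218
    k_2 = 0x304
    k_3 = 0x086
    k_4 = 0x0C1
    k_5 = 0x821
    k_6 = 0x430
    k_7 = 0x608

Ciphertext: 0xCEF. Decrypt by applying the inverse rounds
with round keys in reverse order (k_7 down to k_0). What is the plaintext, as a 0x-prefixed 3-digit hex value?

0x6B7

s_0 = ciphertext = 0xCEF
s_1 = InvRound(s_0, k_7) = 0x1F1
s_2 = InvRound(s_1, k_6) = 0xA1A
s_3 = InvRound(s_2, k_5) = 0xF26
s_4 = InvRound(s_3, k_4) = 0x1D1
s_5 = InvRound(s_4, k_3) = 0x09A
s_6 = InvRound(s_5, k_2) = 0xD02
s_7 = InvRound(s_6, k_1) = 0xFE0
s_8 = InvRound(s_7, k_0) = 0x6B7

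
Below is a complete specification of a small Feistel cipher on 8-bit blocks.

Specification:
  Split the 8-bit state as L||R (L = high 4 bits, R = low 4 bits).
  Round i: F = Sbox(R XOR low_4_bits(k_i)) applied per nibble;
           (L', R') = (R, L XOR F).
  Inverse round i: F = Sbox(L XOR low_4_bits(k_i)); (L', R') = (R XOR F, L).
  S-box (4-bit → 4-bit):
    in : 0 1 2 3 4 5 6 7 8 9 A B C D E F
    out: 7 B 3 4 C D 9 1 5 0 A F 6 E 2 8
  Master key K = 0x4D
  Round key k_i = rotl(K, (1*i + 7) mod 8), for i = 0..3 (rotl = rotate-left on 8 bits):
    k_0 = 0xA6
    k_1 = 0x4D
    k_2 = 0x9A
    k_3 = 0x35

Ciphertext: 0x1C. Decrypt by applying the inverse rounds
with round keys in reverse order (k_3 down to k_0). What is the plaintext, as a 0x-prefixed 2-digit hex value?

s_0 = ciphertext = 0x1C
s_1 = InvRound(s_0, k_3) = 0x01
s_2 = InvRound(s_1, k_2) = 0xB0
s_3 = InvRound(s_2, k_1) = 0x9B
s_4 = InvRound(s_3, k_0) = 0x39

0x39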